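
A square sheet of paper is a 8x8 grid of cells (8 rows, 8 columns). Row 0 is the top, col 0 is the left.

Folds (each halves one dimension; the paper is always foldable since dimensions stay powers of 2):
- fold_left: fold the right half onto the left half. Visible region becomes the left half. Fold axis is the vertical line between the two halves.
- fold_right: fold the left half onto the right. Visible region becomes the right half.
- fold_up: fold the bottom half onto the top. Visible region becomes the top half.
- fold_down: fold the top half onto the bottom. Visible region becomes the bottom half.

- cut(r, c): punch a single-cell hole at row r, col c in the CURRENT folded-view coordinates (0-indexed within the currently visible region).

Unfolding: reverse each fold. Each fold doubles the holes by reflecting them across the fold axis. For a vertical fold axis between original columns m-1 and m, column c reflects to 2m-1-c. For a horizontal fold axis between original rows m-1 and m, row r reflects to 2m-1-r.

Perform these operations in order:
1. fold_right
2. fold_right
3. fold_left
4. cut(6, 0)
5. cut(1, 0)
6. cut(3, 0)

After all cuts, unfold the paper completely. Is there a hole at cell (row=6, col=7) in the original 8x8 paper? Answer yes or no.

Answer: yes

Derivation:
Op 1 fold_right: fold axis v@4; visible region now rows[0,8) x cols[4,8) = 8x4
Op 2 fold_right: fold axis v@6; visible region now rows[0,8) x cols[6,8) = 8x2
Op 3 fold_left: fold axis v@7; visible region now rows[0,8) x cols[6,7) = 8x1
Op 4 cut(6, 0): punch at orig (6,6); cuts so far [(6, 6)]; region rows[0,8) x cols[6,7) = 8x1
Op 5 cut(1, 0): punch at orig (1,6); cuts so far [(1, 6), (6, 6)]; region rows[0,8) x cols[6,7) = 8x1
Op 6 cut(3, 0): punch at orig (3,6); cuts so far [(1, 6), (3, 6), (6, 6)]; region rows[0,8) x cols[6,7) = 8x1
Unfold 1 (reflect across v@7): 6 holes -> [(1, 6), (1, 7), (3, 6), (3, 7), (6, 6), (6, 7)]
Unfold 2 (reflect across v@6): 12 holes -> [(1, 4), (1, 5), (1, 6), (1, 7), (3, 4), (3, 5), (3, 6), (3, 7), (6, 4), (6, 5), (6, 6), (6, 7)]
Unfold 3 (reflect across v@4): 24 holes -> [(1, 0), (1, 1), (1, 2), (1, 3), (1, 4), (1, 5), (1, 6), (1, 7), (3, 0), (3, 1), (3, 2), (3, 3), (3, 4), (3, 5), (3, 6), (3, 7), (6, 0), (6, 1), (6, 2), (6, 3), (6, 4), (6, 5), (6, 6), (6, 7)]
Holes: [(1, 0), (1, 1), (1, 2), (1, 3), (1, 4), (1, 5), (1, 6), (1, 7), (3, 0), (3, 1), (3, 2), (3, 3), (3, 4), (3, 5), (3, 6), (3, 7), (6, 0), (6, 1), (6, 2), (6, 3), (6, 4), (6, 5), (6, 6), (6, 7)]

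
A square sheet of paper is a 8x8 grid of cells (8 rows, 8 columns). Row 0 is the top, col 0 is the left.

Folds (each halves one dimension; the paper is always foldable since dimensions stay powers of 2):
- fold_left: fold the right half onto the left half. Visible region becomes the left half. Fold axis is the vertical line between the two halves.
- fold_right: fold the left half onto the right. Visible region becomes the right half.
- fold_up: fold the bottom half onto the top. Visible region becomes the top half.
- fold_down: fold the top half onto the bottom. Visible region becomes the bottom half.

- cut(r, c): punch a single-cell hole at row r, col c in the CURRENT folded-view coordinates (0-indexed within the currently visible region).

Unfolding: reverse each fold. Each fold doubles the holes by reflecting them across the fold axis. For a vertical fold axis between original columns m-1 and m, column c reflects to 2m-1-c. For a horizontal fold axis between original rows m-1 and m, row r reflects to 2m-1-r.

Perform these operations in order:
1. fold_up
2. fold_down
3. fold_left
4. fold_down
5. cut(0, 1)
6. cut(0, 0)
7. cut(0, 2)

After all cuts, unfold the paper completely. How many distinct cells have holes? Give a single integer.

Answer: 48

Derivation:
Op 1 fold_up: fold axis h@4; visible region now rows[0,4) x cols[0,8) = 4x8
Op 2 fold_down: fold axis h@2; visible region now rows[2,4) x cols[0,8) = 2x8
Op 3 fold_left: fold axis v@4; visible region now rows[2,4) x cols[0,4) = 2x4
Op 4 fold_down: fold axis h@3; visible region now rows[3,4) x cols[0,4) = 1x4
Op 5 cut(0, 1): punch at orig (3,1); cuts so far [(3, 1)]; region rows[3,4) x cols[0,4) = 1x4
Op 6 cut(0, 0): punch at orig (3,0); cuts so far [(3, 0), (3, 1)]; region rows[3,4) x cols[0,4) = 1x4
Op 7 cut(0, 2): punch at orig (3,2); cuts so far [(3, 0), (3, 1), (3, 2)]; region rows[3,4) x cols[0,4) = 1x4
Unfold 1 (reflect across h@3): 6 holes -> [(2, 0), (2, 1), (2, 2), (3, 0), (3, 1), (3, 2)]
Unfold 2 (reflect across v@4): 12 holes -> [(2, 0), (2, 1), (2, 2), (2, 5), (2, 6), (2, 7), (3, 0), (3, 1), (3, 2), (3, 5), (3, 6), (3, 7)]
Unfold 3 (reflect across h@2): 24 holes -> [(0, 0), (0, 1), (0, 2), (0, 5), (0, 6), (0, 7), (1, 0), (1, 1), (1, 2), (1, 5), (1, 6), (1, 7), (2, 0), (2, 1), (2, 2), (2, 5), (2, 6), (2, 7), (3, 0), (3, 1), (3, 2), (3, 5), (3, 6), (3, 7)]
Unfold 4 (reflect across h@4): 48 holes -> [(0, 0), (0, 1), (0, 2), (0, 5), (0, 6), (0, 7), (1, 0), (1, 1), (1, 2), (1, 5), (1, 6), (1, 7), (2, 0), (2, 1), (2, 2), (2, 5), (2, 6), (2, 7), (3, 0), (3, 1), (3, 2), (3, 5), (3, 6), (3, 7), (4, 0), (4, 1), (4, 2), (4, 5), (4, 6), (4, 7), (5, 0), (5, 1), (5, 2), (5, 5), (5, 6), (5, 7), (6, 0), (6, 1), (6, 2), (6, 5), (6, 6), (6, 7), (7, 0), (7, 1), (7, 2), (7, 5), (7, 6), (7, 7)]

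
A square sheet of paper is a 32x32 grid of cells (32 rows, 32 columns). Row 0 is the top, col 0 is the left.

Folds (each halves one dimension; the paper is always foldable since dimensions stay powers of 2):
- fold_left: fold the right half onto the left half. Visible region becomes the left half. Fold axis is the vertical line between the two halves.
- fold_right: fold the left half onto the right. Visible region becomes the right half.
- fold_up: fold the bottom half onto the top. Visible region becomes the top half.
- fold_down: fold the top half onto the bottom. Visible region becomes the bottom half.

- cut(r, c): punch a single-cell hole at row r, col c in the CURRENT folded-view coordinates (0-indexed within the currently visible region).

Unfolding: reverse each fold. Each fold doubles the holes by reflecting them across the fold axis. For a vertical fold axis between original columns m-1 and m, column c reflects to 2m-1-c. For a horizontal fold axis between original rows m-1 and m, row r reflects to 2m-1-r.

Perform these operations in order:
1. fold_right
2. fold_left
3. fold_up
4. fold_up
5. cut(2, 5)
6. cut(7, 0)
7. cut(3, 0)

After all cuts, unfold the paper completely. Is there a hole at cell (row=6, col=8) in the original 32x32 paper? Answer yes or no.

Op 1 fold_right: fold axis v@16; visible region now rows[0,32) x cols[16,32) = 32x16
Op 2 fold_left: fold axis v@24; visible region now rows[0,32) x cols[16,24) = 32x8
Op 3 fold_up: fold axis h@16; visible region now rows[0,16) x cols[16,24) = 16x8
Op 4 fold_up: fold axis h@8; visible region now rows[0,8) x cols[16,24) = 8x8
Op 5 cut(2, 5): punch at orig (2,21); cuts so far [(2, 21)]; region rows[0,8) x cols[16,24) = 8x8
Op 6 cut(7, 0): punch at orig (7,16); cuts so far [(2, 21), (7, 16)]; region rows[0,8) x cols[16,24) = 8x8
Op 7 cut(3, 0): punch at orig (3,16); cuts so far [(2, 21), (3, 16), (7, 16)]; region rows[0,8) x cols[16,24) = 8x8
Unfold 1 (reflect across h@8): 6 holes -> [(2, 21), (3, 16), (7, 16), (8, 16), (12, 16), (13, 21)]
Unfold 2 (reflect across h@16): 12 holes -> [(2, 21), (3, 16), (7, 16), (8, 16), (12, 16), (13, 21), (18, 21), (19, 16), (23, 16), (24, 16), (28, 16), (29, 21)]
Unfold 3 (reflect across v@24): 24 holes -> [(2, 21), (2, 26), (3, 16), (3, 31), (7, 16), (7, 31), (8, 16), (8, 31), (12, 16), (12, 31), (13, 21), (13, 26), (18, 21), (18, 26), (19, 16), (19, 31), (23, 16), (23, 31), (24, 16), (24, 31), (28, 16), (28, 31), (29, 21), (29, 26)]
Unfold 4 (reflect across v@16): 48 holes -> [(2, 5), (2, 10), (2, 21), (2, 26), (3, 0), (3, 15), (3, 16), (3, 31), (7, 0), (7, 15), (7, 16), (7, 31), (8, 0), (8, 15), (8, 16), (8, 31), (12, 0), (12, 15), (12, 16), (12, 31), (13, 5), (13, 10), (13, 21), (13, 26), (18, 5), (18, 10), (18, 21), (18, 26), (19, 0), (19, 15), (19, 16), (19, 31), (23, 0), (23, 15), (23, 16), (23, 31), (24, 0), (24, 15), (24, 16), (24, 31), (28, 0), (28, 15), (28, 16), (28, 31), (29, 5), (29, 10), (29, 21), (29, 26)]
Holes: [(2, 5), (2, 10), (2, 21), (2, 26), (3, 0), (3, 15), (3, 16), (3, 31), (7, 0), (7, 15), (7, 16), (7, 31), (8, 0), (8, 15), (8, 16), (8, 31), (12, 0), (12, 15), (12, 16), (12, 31), (13, 5), (13, 10), (13, 21), (13, 26), (18, 5), (18, 10), (18, 21), (18, 26), (19, 0), (19, 15), (19, 16), (19, 31), (23, 0), (23, 15), (23, 16), (23, 31), (24, 0), (24, 15), (24, 16), (24, 31), (28, 0), (28, 15), (28, 16), (28, 31), (29, 5), (29, 10), (29, 21), (29, 26)]

Answer: no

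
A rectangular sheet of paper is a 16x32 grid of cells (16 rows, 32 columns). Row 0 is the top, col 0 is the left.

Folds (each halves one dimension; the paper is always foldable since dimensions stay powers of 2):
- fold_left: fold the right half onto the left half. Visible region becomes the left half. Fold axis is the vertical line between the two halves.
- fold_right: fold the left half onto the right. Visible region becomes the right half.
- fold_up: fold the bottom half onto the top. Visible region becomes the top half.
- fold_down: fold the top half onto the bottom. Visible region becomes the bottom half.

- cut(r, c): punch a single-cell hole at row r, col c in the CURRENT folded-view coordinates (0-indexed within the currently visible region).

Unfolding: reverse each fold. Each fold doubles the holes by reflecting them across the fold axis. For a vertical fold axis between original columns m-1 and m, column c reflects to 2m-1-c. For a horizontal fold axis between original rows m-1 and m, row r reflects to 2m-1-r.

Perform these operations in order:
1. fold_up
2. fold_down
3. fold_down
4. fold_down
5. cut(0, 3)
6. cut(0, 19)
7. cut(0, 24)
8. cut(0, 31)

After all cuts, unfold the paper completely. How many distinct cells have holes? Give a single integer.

Op 1 fold_up: fold axis h@8; visible region now rows[0,8) x cols[0,32) = 8x32
Op 2 fold_down: fold axis h@4; visible region now rows[4,8) x cols[0,32) = 4x32
Op 3 fold_down: fold axis h@6; visible region now rows[6,8) x cols[0,32) = 2x32
Op 4 fold_down: fold axis h@7; visible region now rows[7,8) x cols[0,32) = 1x32
Op 5 cut(0, 3): punch at orig (7,3); cuts so far [(7, 3)]; region rows[7,8) x cols[0,32) = 1x32
Op 6 cut(0, 19): punch at orig (7,19); cuts so far [(7, 3), (7, 19)]; region rows[7,8) x cols[0,32) = 1x32
Op 7 cut(0, 24): punch at orig (7,24); cuts so far [(7, 3), (7, 19), (7, 24)]; region rows[7,8) x cols[0,32) = 1x32
Op 8 cut(0, 31): punch at orig (7,31); cuts so far [(7, 3), (7, 19), (7, 24), (7, 31)]; region rows[7,8) x cols[0,32) = 1x32
Unfold 1 (reflect across h@7): 8 holes -> [(6, 3), (6, 19), (6, 24), (6, 31), (7, 3), (7, 19), (7, 24), (7, 31)]
Unfold 2 (reflect across h@6): 16 holes -> [(4, 3), (4, 19), (4, 24), (4, 31), (5, 3), (5, 19), (5, 24), (5, 31), (6, 3), (6, 19), (6, 24), (6, 31), (7, 3), (7, 19), (7, 24), (7, 31)]
Unfold 3 (reflect across h@4): 32 holes -> [(0, 3), (0, 19), (0, 24), (0, 31), (1, 3), (1, 19), (1, 24), (1, 31), (2, 3), (2, 19), (2, 24), (2, 31), (3, 3), (3, 19), (3, 24), (3, 31), (4, 3), (4, 19), (4, 24), (4, 31), (5, 3), (5, 19), (5, 24), (5, 31), (6, 3), (6, 19), (6, 24), (6, 31), (7, 3), (7, 19), (7, 24), (7, 31)]
Unfold 4 (reflect across h@8): 64 holes -> [(0, 3), (0, 19), (0, 24), (0, 31), (1, 3), (1, 19), (1, 24), (1, 31), (2, 3), (2, 19), (2, 24), (2, 31), (3, 3), (3, 19), (3, 24), (3, 31), (4, 3), (4, 19), (4, 24), (4, 31), (5, 3), (5, 19), (5, 24), (5, 31), (6, 3), (6, 19), (6, 24), (6, 31), (7, 3), (7, 19), (7, 24), (7, 31), (8, 3), (8, 19), (8, 24), (8, 31), (9, 3), (9, 19), (9, 24), (9, 31), (10, 3), (10, 19), (10, 24), (10, 31), (11, 3), (11, 19), (11, 24), (11, 31), (12, 3), (12, 19), (12, 24), (12, 31), (13, 3), (13, 19), (13, 24), (13, 31), (14, 3), (14, 19), (14, 24), (14, 31), (15, 3), (15, 19), (15, 24), (15, 31)]

Answer: 64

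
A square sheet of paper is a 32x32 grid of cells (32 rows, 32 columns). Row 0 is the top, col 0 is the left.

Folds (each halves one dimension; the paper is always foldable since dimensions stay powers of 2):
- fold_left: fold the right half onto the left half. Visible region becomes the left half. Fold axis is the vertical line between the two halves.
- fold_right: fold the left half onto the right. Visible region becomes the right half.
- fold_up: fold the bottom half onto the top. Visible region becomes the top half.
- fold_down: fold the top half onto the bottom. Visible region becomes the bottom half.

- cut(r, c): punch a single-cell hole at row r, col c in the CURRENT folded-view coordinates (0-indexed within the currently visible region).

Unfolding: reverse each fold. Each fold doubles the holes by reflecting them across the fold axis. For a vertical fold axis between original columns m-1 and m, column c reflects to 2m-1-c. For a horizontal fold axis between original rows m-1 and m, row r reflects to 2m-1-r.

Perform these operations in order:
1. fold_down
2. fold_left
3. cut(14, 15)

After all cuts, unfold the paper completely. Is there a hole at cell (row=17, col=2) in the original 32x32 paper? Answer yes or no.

Op 1 fold_down: fold axis h@16; visible region now rows[16,32) x cols[0,32) = 16x32
Op 2 fold_left: fold axis v@16; visible region now rows[16,32) x cols[0,16) = 16x16
Op 3 cut(14, 15): punch at orig (30,15); cuts so far [(30, 15)]; region rows[16,32) x cols[0,16) = 16x16
Unfold 1 (reflect across v@16): 2 holes -> [(30, 15), (30, 16)]
Unfold 2 (reflect across h@16): 4 holes -> [(1, 15), (1, 16), (30, 15), (30, 16)]
Holes: [(1, 15), (1, 16), (30, 15), (30, 16)]

Answer: no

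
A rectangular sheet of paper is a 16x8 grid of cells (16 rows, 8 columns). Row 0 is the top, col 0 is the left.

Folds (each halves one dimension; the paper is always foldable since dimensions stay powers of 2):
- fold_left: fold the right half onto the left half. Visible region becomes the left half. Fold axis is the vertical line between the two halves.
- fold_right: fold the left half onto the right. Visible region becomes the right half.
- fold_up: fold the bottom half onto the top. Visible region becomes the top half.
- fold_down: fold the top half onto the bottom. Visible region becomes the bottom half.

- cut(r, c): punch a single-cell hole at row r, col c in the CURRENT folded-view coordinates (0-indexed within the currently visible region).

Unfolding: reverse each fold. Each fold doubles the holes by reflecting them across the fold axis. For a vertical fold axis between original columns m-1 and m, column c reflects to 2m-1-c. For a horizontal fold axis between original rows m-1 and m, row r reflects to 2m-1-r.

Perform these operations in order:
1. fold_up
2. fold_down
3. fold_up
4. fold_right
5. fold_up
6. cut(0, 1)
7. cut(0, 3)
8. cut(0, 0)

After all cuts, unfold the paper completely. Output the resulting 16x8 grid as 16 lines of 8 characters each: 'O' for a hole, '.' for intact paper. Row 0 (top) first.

Answer: O.OOOO.O
O.OOOO.O
O.OOOO.O
O.OOOO.O
O.OOOO.O
O.OOOO.O
O.OOOO.O
O.OOOO.O
O.OOOO.O
O.OOOO.O
O.OOOO.O
O.OOOO.O
O.OOOO.O
O.OOOO.O
O.OOOO.O
O.OOOO.O

Derivation:
Op 1 fold_up: fold axis h@8; visible region now rows[0,8) x cols[0,8) = 8x8
Op 2 fold_down: fold axis h@4; visible region now rows[4,8) x cols[0,8) = 4x8
Op 3 fold_up: fold axis h@6; visible region now rows[4,6) x cols[0,8) = 2x8
Op 4 fold_right: fold axis v@4; visible region now rows[4,6) x cols[4,8) = 2x4
Op 5 fold_up: fold axis h@5; visible region now rows[4,5) x cols[4,8) = 1x4
Op 6 cut(0, 1): punch at orig (4,5); cuts so far [(4, 5)]; region rows[4,5) x cols[4,8) = 1x4
Op 7 cut(0, 3): punch at orig (4,7); cuts so far [(4, 5), (4, 7)]; region rows[4,5) x cols[4,8) = 1x4
Op 8 cut(0, 0): punch at orig (4,4); cuts so far [(4, 4), (4, 5), (4, 7)]; region rows[4,5) x cols[4,8) = 1x4
Unfold 1 (reflect across h@5): 6 holes -> [(4, 4), (4, 5), (4, 7), (5, 4), (5, 5), (5, 7)]
Unfold 2 (reflect across v@4): 12 holes -> [(4, 0), (4, 2), (4, 3), (4, 4), (4, 5), (4, 7), (5, 0), (5, 2), (5, 3), (5, 4), (5, 5), (5, 7)]
Unfold 3 (reflect across h@6): 24 holes -> [(4, 0), (4, 2), (4, 3), (4, 4), (4, 5), (4, 7), (5, 0), (5, 2), (5, 3), (5, 4), (5, 5), (5, 7), (6, 0), (6, 2), (6, 3), (6, 4), (6, 5), (6, 7), (7, 0), (7, 2), (7, 3), (7, 4), (7, 5), (7, 7)]
Unfold 4 (reflect across h@4): 48 holes -> [(0, 0), (0, 2), (0, 3), (0, 4), (0, 5), (0, 7), (1, 0), (1, 2), (1, 3), (1, 4), (1, 5), (1, 7), (2, 0), (2, 2), (2, 3), (2, 4), (2, 5), (2, 7), (3, 0), (3, 2), (3, 3), (3, 4), (3, 5), (3, 7), (4, 0), (4, 2), (4, 3), (4, 4), (4, 5), (4, 7), (5, 0), (5, 2), (5, 3), (5, 4), (5, 5), (5, 7), (6, 0), (6, 2), (6, 3), (6, 4), (6, 5), (6, 7), (7, 0), (7, 2), (7, 3), (7, 4), (7, 5), (7, 7)]
Unfold 5 (reflect across h@8): 96 holes -> [(0, 0), (0, 2), (0, 3), (0, 4), (0, 5), (0, 7), (1, 0), (1, 2), (1, 3), (1, 4), (1, 5), (1, 7), (2, 0), (2, 2), (2, 3), (2, 4), (2, 5), (2, 7), (3, 0), (3, 2), (3, 3), (3, 4), (3, 5), (3, 7), (4, 0), (4, 2), (4, 3), (4, 4), (4, 5), (4, 7), (5, 0), (5, 2), (5, 3), (5, 4), (5, 5), (5, 7), (6, 0), (6, 2), (6, 3), (6, 4), (6, 5), (6, 7), (7, 0), (7, 2), (7, 3), (7, 4), (7, 5), (7, 7), (8, 0), (8, 2), (8, 3), (8, 4), (8, 5), (8, 7), (9, 0), (9, 2), (9, 3), (9, 4), (9, 5), (9, 7), (10, 0), (10, 2), (10, 3), (10, 4), (10, 5), (10, 7), (11, 0), (11, 2), (11, 3), (11, 4), (11, 5), (11, 7), (12, 0), (12, 2), (12, 3), (12, 4), (12, 5), (12, 7), (13, 0), (13, 2), (13, 3), (13, 4), (13, 5), (13, 7), (14, 0), (14, 2), (14, 3), (14, 4), (14, 5), (14, 7), (15, 0), (15, 2), (15, 3), (15, 4), (15, 5), (15, 7)]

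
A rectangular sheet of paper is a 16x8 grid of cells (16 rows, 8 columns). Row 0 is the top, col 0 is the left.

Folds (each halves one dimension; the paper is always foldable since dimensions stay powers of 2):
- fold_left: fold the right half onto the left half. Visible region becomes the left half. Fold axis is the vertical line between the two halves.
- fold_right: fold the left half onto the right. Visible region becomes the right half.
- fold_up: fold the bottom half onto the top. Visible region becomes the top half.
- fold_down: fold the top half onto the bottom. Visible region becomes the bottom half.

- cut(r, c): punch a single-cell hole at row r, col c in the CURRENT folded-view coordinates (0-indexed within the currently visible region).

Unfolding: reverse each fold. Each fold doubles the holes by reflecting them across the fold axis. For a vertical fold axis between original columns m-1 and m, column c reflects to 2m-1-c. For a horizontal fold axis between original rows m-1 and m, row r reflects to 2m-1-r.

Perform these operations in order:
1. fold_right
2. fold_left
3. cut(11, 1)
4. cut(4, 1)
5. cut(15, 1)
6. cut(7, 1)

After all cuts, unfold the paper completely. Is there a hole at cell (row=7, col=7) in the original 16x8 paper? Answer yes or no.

Answer: no

Derivation:
Op 1 fold_right: fold axis v@4; visible region now rows[0,16) x cols[4,8) = 16x4
Op 2 fold_left: fold axis v@6; visible region now rows[0,16) x cols[4,6) = 16x2
Op 3 cut(11, 1): punch at orig (11,5); cuts so far [(11, 5)]; region rows[0,16) x cols[4,6) = 16x2
Op 4 cut(4, 1): punch at orig (4,5); cuts so far [(4, 5), (11, 5)]; region rows[0,16) x cols[4,6) = 16x2
Op 5 cut(15, 1): punch at orig (15,5); cuts so far [(4, 5), (11, 5), (15, 5)]; region rows[0,16) x cols[4,6) = 16x2
Op 6 cut(7, 1): punch at orig (7,5); cuts so far [(4, 5), (7, 5), (11, 5), (15, 5)]; region rows[0,16) x cols[4,6) = 16x2
Unfold 1 (reflect across v@6): 8 holes -> [(4, 5), (4, 6), (7, 5), (7, 6), (11, 5), (11, 6), (15, 5), (15, 6)]
Unfold 2 (reflect across v@4): 16 holes -> [(4, 1), (4, 2), (4, 5), (4, 6), (7, 1), (7, 2), (7, 5), (7, 6), (11, 1), (11, 2), (11, 5), (11, 6), (15, 1), (15, 2), (15, 5), (15, 6)]
Holes: [(4, 1), (4, 2), (4, 5), (4, 6), (7, 1), (7, 2), (7, 5), (7, 6), (11, 1), (11, 2), (11, 5), (11, 6), (15, 1), (15, 2), (15, 5), (15, 6)]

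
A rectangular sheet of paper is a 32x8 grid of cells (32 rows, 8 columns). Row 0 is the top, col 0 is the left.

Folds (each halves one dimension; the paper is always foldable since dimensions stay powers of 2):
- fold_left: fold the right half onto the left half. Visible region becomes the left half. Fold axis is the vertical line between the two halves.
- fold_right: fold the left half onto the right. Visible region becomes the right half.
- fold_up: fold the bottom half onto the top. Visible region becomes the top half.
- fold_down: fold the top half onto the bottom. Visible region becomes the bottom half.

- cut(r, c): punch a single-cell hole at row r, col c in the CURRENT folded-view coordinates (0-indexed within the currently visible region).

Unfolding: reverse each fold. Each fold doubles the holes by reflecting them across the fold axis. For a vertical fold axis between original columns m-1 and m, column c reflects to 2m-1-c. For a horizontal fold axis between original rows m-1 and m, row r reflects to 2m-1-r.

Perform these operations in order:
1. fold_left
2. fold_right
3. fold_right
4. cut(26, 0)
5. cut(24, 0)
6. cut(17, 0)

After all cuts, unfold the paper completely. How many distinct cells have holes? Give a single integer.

Op 1 fold_left: fold axis v@4; visible region now rows[0,32) x cols[0,4) = 32x4
Op 2 fold_right: fold axis v@2; visible region now rows[0,32) x cols[2,4) = 32x2
Op 3 fold_right: fold axis v@3; visible region now rows[0,32) x cols[3,4) = 32x1
Op 4 cut(26, 0): punch at orig (26,3); cuts so far [(26, 3)]; region rows[0,32) x cols[3,4) = 32x1
Op 5 cut(24, 0): punch at orig (24,3); cuts so far [(24, 3), (26, 3)]; region rows[0,32) x cols[3,4) = 32x1
Op 6 cut(17, 0): punch at orig (17,3); cuts so far [(17, 3), (24, 3), (26, 3)]; region rows[0,32) x cols[3,4) = 32x1
Unfold 1 (reflect across v@3): 6 holes -> [(17, 2), (17, 3), (24, 2), (24, 3), (26, 2), (26, 3)]
Unfold 2 (reflect across v@2): 12 holes -> [(17, 0), (17, 1), (17, 2), (17, 3), (24, 0), (24, 1), (24, 2), (24, 3), (26, 0), (26, 1), (26, 2), (26, 3)]
Unfold 3 (reflect across v@4): 24 holes -> [(17, 0), (17, 1), (17, 2), (17, 3), (17, 4), (17, 5), (17, 6), (17, 7), (24, 0), (24, 1), (24, 2), (24, 3), (24, 4), (24, 5), (24, 6), (24, 7), (26, 0), (26, 1), (26, 2), (26, 3), (26, 4), (26, 5), (26, 6), (26, 7)]

Answer: 24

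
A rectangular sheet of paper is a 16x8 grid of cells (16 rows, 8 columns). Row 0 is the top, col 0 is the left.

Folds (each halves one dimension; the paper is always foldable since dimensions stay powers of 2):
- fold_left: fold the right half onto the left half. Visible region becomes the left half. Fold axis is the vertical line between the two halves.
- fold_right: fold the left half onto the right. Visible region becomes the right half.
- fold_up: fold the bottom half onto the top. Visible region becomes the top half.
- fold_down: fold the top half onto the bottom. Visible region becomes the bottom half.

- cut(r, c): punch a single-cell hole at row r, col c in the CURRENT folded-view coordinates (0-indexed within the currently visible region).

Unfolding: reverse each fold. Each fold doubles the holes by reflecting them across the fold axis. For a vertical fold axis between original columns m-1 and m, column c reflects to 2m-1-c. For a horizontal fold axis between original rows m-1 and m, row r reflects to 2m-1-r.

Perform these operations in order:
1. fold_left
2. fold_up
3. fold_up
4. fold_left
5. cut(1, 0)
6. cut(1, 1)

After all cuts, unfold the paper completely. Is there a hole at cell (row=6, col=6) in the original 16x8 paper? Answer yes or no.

Answer: yes

Derivation:
Op 1 fold_left: fold axis v@4; visible region now rows[0,16) x cols[0,4) = 16x4
Op 2 fold_up: fold axis h@8; visible region now rows[0,8) x cols[0,4) = 8x4
Op 3 fold_up: fold axis h@4; visible region now rows[0,4) x cols[0,4) = 4x4
Op 4 fold_left: fold axis v@2; visible region now rows[0,4) x cols[0,2) = 4x2
Op 5 cut(1, 0): punch at orig (1,0); cuts so far [(1, 0)]; region rows[0,4) x cols[0,2) = 4x2
Op 6 cut(1, 1): punch at orig (1,1); cuts so far [(1, 0), (1, 1)]; region rows[0,4) x cols[0,2) = 4x2
Unfold 1 (reflect across v@2): 4 holes -> [(1, 0), (1, 1), (1, 2), (1, 3)]
Unfold 2 (reflect across h@4): 8 holes -> [(1, 0), (1, 1), (1, 2), (1, 3), (6, 0), (6, 1), (6, 2), (6, 3)]
Unfold 3 (reflect across h@8): 16 holes -> [(1, 0), (1, 1), (1, 2), (1, 3), (6, 0), (6, 1), (6, 2), (6, 3), (9, 0), (9, 1), (9, 2), (9, 3), (14, 0), (14, 1), (14, 2), (14, 3)]
Unfold 4 (reflect across v@4): 32 holes -> [(1, 0), (1, 1), (1, 2), (1, 3), (1, 4), (1, 5), (1, 6), (1, 7), (6, 0), (6, 1), (6, 2), (6, 3), (6, 4), (6, 5), (6, 6), (6, 7), (9, 0), (9, 1), (9, 2), (9, 3), (9, 4), (9, 5), (9, 6), (9, 7), (14, 0), (14, 1), (14, 2), (14, 3), (14, 4), (14, 5), (14, 6), (14, 7)]
Holes: [(1, 0), (1, 1), (1, 2), (1, 3), (1, 4), (1, 5), (1, 6), (1, 7), (6, 0), (6, 1), (6, 2), (6, 3), (6, 4), (6, 5), (6, 6), (6, 7), (9, 0), (9, 1), (9, 2), (9, 3), (9, 4), (9, 5), (9, 6), (9, 7), (14, 0), (14, 1), (14, 2), (14, 3), (14, 4), (14, 5), (14, 6), (14, 7)]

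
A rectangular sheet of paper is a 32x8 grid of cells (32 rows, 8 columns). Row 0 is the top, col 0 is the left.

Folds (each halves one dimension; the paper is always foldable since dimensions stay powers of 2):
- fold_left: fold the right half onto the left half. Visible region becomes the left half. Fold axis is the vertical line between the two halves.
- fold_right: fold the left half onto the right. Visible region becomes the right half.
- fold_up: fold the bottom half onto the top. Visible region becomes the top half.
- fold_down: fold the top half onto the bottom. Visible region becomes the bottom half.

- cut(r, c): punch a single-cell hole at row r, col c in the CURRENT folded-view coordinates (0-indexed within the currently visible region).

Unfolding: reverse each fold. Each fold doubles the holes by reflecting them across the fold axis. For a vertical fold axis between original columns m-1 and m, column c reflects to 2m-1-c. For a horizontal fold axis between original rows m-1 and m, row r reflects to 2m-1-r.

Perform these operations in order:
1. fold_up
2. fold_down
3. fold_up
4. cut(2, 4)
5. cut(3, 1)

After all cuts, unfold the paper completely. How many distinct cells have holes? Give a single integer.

Op 1 fold_up: fold axis h@16; visible region now rows[0,16) x cols[0,8) = 16x8
Op 2 fold_down: fold axis h@8; visible region now rows[8,16) x cols[0,8) = 8x8
Op 3 fold_up: fold axis h@12; visible region now rows[8,12) x cols[0,8) = 4x8
Op 4 cut(2, 4): punch at orig (10,4); cuts so far [(10, 4)]; region rows[8,12) x cols[0,8) = 4x8
Op 5 cut(3, 1): punch at orig (11,1); cuts so far [(10, 4), (11, 1)]; region rows[8,12) x cols[0,8) = 4x8
Unfold 1 (reflect across h@12): 4 holes -> [(10, 4), (11, 1), (12, 1), (13, 4)]
Unfold 2 (reflect across h@8): 8 holes -> [(2, 4), (3, 1), (4, 1), (5, 4), (10, 4), (11, 1), (12, 1), (13, 4)]
Unfold 3 (reflect across h@16): 16 holes -> [(2, 4), (3, 1), (4, 1), (5, 4), (10, 4), (11, 1), (12, 1), (13, 4), (18, 4), (19, 1), (20, 1), (21, 4), (26, 4), (27, 1), (28, 1), (29, 4)]

Answer: 16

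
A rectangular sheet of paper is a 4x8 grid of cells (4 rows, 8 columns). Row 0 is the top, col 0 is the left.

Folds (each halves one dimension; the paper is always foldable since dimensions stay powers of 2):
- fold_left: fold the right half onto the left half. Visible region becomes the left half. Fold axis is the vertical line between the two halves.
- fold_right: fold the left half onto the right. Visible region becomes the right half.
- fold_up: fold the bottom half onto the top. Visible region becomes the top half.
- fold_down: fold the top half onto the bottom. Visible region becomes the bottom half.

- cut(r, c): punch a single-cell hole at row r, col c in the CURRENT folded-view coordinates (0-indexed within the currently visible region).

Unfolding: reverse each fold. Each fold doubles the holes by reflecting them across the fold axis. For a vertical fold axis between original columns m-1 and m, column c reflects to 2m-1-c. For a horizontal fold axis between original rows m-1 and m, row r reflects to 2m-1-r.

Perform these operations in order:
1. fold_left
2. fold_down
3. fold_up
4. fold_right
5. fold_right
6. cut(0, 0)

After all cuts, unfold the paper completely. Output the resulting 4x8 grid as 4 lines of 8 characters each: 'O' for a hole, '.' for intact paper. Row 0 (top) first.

Op 1 fold_left: fold axis v@4; visible region now rows[0,4) x cols[0,4) = 4x4
Op 2 fold_down: fold axis h@2; visible region now rows[2,4) x cols[0,4) = 2x4
Op 3 fold_up: fold axis h@3; visible region now rows[2,3) x cols[0,4) = 1x4
Op 4 fold_right: fold axis v@2; visible region now rows[2,3) x cols[2,4) = 1x2
Op 5 fold_right: fold axis v@3; visible region now rows[2,3) x cols[3,4) = 1x1
Op 6 cut(0, 0): punch at orig (2,3); cuts so far [(2, 3)]; region rows[2,3) x cols[3,4) = 1x1
Unfold 1 (reflect across v@3): 2 holes -> [(2, 2), (2, 3)]
Unfold 2 (reflect across v@2): 4 holes -> [(2, 0), (2, 1), (2, 2), (2, 3)]
Unfold 3 (reflect across h@3): 8 holes -> [(2, 0), (2, 1), (2, 2), (2, 3), (3, 0), (3, 1), (3, 2), (3, 3)]
Unfold 4 (reflect across h@2): 16 holes -> [(0, 0), (0, 1), (0, 2), (0, 3), (1, 0), (1, 1), (1, 2), (1, 3), (2, 0), (2, 1), (2, 2), (2, 3), (3, 0), (3, 1), (3, 2), (3, 3)]
Unfold 5 (reflect across v@4): 32 holes -> [(0, 0), (0, 1), (0, 2), (0, 3), (0, 4), (0, 5), (0, 6), (0, 7), (1, 0), (1, 1), (1, 2), (1, 3), (1, 4), (1, 5), (1, 6), (1, 7), (2, 0), (2, 1), (2, 2), (2, 3), (2, 4), (2, 5), (2, 6), (2, 7), (3, 0), (3, 1), (3, 2), (3, 3), (3, 4), (3, 5), (3, 6), (3, 7)]

Answer: OOOOOOOO
OOOOOOOO
OOOOOOOO
OOOOOOOO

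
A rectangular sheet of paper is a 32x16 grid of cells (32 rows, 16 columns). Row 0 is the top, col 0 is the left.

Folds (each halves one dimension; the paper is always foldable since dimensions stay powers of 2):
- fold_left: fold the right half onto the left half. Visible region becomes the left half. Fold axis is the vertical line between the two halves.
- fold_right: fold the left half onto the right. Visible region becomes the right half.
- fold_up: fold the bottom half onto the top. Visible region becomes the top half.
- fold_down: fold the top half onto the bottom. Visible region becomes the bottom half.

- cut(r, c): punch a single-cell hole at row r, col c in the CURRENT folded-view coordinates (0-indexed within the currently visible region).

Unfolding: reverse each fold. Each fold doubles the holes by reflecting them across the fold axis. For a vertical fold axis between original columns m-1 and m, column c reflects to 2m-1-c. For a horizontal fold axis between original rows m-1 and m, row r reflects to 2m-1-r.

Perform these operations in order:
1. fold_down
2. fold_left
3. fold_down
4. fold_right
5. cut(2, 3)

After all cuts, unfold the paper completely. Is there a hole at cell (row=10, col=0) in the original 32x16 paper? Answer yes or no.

Answer: yes

Derivation:
Op 1 fold_down: fold axis h@16; visible region now rows[16,32) x cols[0,16) = 16x16
Op 2 fold_left: fold axis v@8; visible region now rows[16,32) x cols[0,8) = 16x8
Op 3 fold_down: fold axis h@24; visible region now rows[24,32) x cols[0,8) = 8x8
Op 4 fold_right: fold axis v@4; visible region now rows[24,32) x cols[4,8) = 8x4
Op 5 cut(2, 3): punch at orig (26,7); cuts so far [(26, 7)]; region rows[24,32) x cols[4,8) = 8x4
Unfold 1 (reflect across v@4): 2 holes -> [(26, 0), (26, 7)]
Unfold 2 (reflect across h@24): 4 holes -> [(21, 0), (21, 7), (26, 0), (26, 7)]
Unfold 3 (reflect across v@8): 8 holes -> [(21, 0), (21, 7), (21, 8), (21, 15), (26, 0), (26, 7), (26, 8), (26, 15)]
Unfold 4 (reflect across h@16): 16 holes -> [(5, 0), (5, 7), (5, 8), (5, 15), (10, 0), (10, 7), (10, 8), (10, 15), (21, 0), (21, 7), (21, 8), (21, 15), (26, 0), (26, 7), (26, 8), (26, 15)]
Holes: [(5, 0), (5, 7), (5, 8), (5, 15), (10, 0), (10, 7), (10, 8), (10, 15), (21, 0), (21, 7), (21, 8), (21, 15), (26, 0), (26, 7), (26, 8), (26, 15)]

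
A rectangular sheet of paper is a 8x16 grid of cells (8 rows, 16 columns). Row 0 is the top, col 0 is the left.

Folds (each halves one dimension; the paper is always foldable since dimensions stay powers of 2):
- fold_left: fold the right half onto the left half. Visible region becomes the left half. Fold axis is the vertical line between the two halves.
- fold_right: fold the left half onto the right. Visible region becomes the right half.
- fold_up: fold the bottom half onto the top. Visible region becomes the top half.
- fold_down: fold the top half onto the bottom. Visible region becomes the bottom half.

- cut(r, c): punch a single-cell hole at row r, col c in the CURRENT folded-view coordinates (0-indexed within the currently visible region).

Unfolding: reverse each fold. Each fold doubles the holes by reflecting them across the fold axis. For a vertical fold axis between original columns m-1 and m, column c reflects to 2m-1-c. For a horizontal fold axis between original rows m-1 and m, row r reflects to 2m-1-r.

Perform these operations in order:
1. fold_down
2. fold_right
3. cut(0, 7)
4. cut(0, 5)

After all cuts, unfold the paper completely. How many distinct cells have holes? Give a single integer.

Op 1 fold_down: fold axis h@4; visible region now rows[4,8) x cols[0,16) = 4x16
Op 2 fold_right: fold axis v@8; visible region now rows[4,8) x cols[8,16) = 4x8
Op 3 cut(0, 7): punch at orig (4,15); cuts so far [(4, 15)]; region rows[4,8) x cols[8,16) = 4x8
Op 4 cut(0, 5): punch at orig (4,13); cuts so far [(4, 13), (4, 15)]; region rows[4,8) x cols[8,16) = 4x8
Unfold 1 (reflect across v@8): 4 holes -> [(4, 0), (4, 2), (4, 13), (4, 15)]
Unfold 2 (reflect across h@4): 8 holes -> [(3, 0), (3, 2), (3, 13), (3, 15), (4, 0), (4, 2), (4, 13), (4, 15)]

Answer: 8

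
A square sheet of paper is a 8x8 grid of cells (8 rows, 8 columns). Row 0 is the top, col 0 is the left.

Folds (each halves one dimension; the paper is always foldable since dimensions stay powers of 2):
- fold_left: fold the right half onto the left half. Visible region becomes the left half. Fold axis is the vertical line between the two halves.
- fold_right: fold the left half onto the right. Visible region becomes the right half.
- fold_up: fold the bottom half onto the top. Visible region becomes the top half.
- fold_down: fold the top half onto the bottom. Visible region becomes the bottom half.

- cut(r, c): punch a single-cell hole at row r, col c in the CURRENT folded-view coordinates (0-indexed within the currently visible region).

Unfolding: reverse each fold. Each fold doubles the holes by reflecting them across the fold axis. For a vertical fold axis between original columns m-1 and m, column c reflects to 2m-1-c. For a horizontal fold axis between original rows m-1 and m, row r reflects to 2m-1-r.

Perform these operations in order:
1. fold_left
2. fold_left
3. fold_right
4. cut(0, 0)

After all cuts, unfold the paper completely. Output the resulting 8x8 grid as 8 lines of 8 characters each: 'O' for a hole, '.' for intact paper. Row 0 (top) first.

Op 1 fold_left: fold axis v@4; visible region now rows[0,8) x cols[0,4) = 8x4
Op 2 fold_left: fold axis v@2; visible region now rows[0,8) x cols[0,2) = 8x2
Op 3 fold_right: fold axis v@1; visible region now rows[0,8) x cols[1,2) = 8x1
Op 4 cut(0, 0): punch at orig (0,1); cuts so far [(0, 1)]; region rows[0,8) x cols[1,2) = 8x1
Unfold 1 (reflect across v@1): 2 holes -> [(0, 0), (0, 1)]
Unfold 2 (reflect across v@2): 4 holes -> [(0, 0), (0, 1), (0, 2), (0, 3)]
Unfold 3 (reflect across v@4): 8 holes -> [(0, 0), (0, 1), (0, 2), (0, 3), (0, 4), (0, 5), (0, 6), (0, 7)]

Answer: OOOOOOOO
........
........
........
........
........
........
........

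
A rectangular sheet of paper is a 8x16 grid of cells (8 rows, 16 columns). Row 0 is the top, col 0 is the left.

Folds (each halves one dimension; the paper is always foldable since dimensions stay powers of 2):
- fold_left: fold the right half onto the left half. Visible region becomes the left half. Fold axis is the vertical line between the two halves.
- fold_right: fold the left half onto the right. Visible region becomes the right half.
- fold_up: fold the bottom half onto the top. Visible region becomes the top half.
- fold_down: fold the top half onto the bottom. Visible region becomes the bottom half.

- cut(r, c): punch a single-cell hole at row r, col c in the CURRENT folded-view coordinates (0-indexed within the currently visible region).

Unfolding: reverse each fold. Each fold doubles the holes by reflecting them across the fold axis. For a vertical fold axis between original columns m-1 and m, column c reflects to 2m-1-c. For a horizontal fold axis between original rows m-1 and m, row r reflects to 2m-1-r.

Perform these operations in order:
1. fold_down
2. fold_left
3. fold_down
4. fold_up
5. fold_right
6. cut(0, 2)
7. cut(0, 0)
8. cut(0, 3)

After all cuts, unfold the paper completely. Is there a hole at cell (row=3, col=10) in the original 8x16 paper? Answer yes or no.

Answer: no

Derivation:
Op 1 fold_down: fold axis h@4; visible region now rows[4,8) x cols[0,16) = 4x16
Op 2 fold_left: fold axis v@8; visible region now rows[4,8) x cols[0,8) = 4x8
Op 3 fold_down: fold axis h@6; visible region now rows[6,8) x cols[0,8) = 2x8
Op 4 fold_up: fold axis h@7; visible region now rows[6,7) x cols[0,8) = 1x8
Op 5 fold_right: fold axis v@4; visible region now rows[6,7) x cols[4,8) = 1x4
Op 6 cut(0, 2): punch at orig (6,6); cuts so far [(6, 6)]; region rows[6,7) x cols[4,8) = 1x4
Op 7 cut(0, 0): punch at orig (6,4); cuts so far [(6, 4), (6, 6)]; region rows[6,7) x cols[4,8) = 1x4
Op 8 cut(0, 3): punch at orig (6,7); cuts so far [(6, 4), (6, 6), (6, 7)]; region rows[6,7) x cols[4,8) = 1x4
Unfold 1 (reflect across v@4): 6 holes -> [(6, 0), (6, 1), (6, 3), (6, 4), (6, 6), (6, 7)]
Unfold 2 (reflect across h@7): 12 holes -> [(6, 0), (6, 1), (6, 3), (6, 4), (6, 6), (6, 7), (7, 0), (7, 1), (7, 3), (7, 4), (7, 6), (7, 7)]
Unfold 3 (reflect across h@6): 24 holes -> [(4, 0), (4, 1), (4, 3), (4, 4), (4, 6), (4, 7), (5, 0), (5, 1), (5, 3), (5, 4), (5, 6), (5, 7), (6, 0), (6, 1), (6, 3), (6, 4), (6, 6), (6, 7), (7, 0), (7, 1), (7, 3), (7, 4), (7, 6), (7, 7)]
Unfold 4 (reflect across v@8): 48 holes -> [(4, 0), (4, 1), (4, 3), (4, 4), (4, 6), (4, 7), (4, 8), (4, 9), (4, 11), (4, 12), (4, 14), (4, 15), (5, 0), (5, 1), (5, 3), (5, 4), (5, 6), (5, 7), (5, 8), (5, 9), (5, 11), (5, 12), (5, 14), (5, 15), (6, 0), (6, 1), (6, 3), (6, 4), (6, 6), (6, 7), (6, 8), (6, 9), (6, 11), (6, 12), (6, 14), (6, 15), (7, 0), (7, 1), (7, 3), (7, 4), (7, 6), (7, 7), (7, 8), (7, 9), (7, 11), (7, 12), (7, 14), (7, 15)]
Unfold 5 (reflect across h@4): 96 holes -> [(0, 0), (0, 1), (0, 3), (0, 4), (0, 6), (0, 7), (0, 8), (0, 9), (0, 11), (0, 12), (0, 14), (0, 15), (1, 0), (1, 1), (1, 3), (1, 4), (1, 6), (1, 7), (1, 8), (1, 9), (1, 11), (1, 12), (1, 14), (1, 15), (2, 0), (2, 1), (2, 3), (2, 4), (2, 6), (2, 7), (2, 8), (2, 9), (2, 11), (2, 12), (2, 14), (2, 15), (3, 0), (3, 1), (3, 3), (3, 4), (3, 6), (3, 7), (3, 8), (3, 9), (3, 11), (3, 12), (3, 14), (3, 15), (4, 0), (4, 1), (4, 3), (4, 4), (4, 6), (4, 7), (4, 8), (4, 9), (4, 11), (4, 12), (4, 14), (4, 15), (5, 0), (5, 1), (5, 3), (5, 4), (5, 6), (5, 7), (5, 8), (5, 9), (5, 11), (5, 12), (5, 14), (5, 15), (6, 0), (6, 1), (6, 3), (6, 4), (6, 6), (6, 7), (6, 8), (6, 9), (6, 11), (6, 12), (6, 14), (6, 15), (7, 0), (7, 1), (7, 3), (7, 4), (7, 6), (7, 7), (7, 8), (7, 9), (7, 11), (7, 12), (7, 14), (7, 15)]
Holes: [(0, 0), (0, 1), (0, 3), (0, 4), (0, 6), (0, 7), (0, 8), (0, 9), (0, 11), (0, 12), (0, 14), (0, 15), (1, 0), (1, 1), (1, 3), (1, 4), (1, 6), (1, 7), (1, 8), (1, 9), (1, 11), (1, 12), (1, 14), (1, 15), (2, 0), (2, 1), (2, 3), (2, 4), (2, 6), (2, 7), (2, 8), (2, 9), (2, 11), (2, 12), (2, 14), (2, 15), (3, 0), (3, 1), (3, 3), (3, 4), (3, 6), (3, 7), (3, 8), (3, 9), (3, 11), (3, 12), (3, 14), (3, 15), (4, 0), (4, 1), (4, 3), (4, 4), (4, 6), (4, 7), (4, 8), (4, 9), (4, 11), (4, 12), (4, 14), (4, 15), (5, 0), (5, 1), (5, 3), (5, 4), (5, 6), (5, 7), (5, 8), (5, 9), (5, 11), (5, 12), (5, 14), (5, 15), (6, 0), (6, 1), (6, 3), (6, 4), (6, 6), (6, 7), (6, 8), (6, 9), (6, 11), (6, 12), (6, 14), (6, 15), (7, 0), (7, 1), (7, 3), (7, 4), (7, 6), (7, 7), (7, 8), (7, 9), (7, 11), (7, 12), (7, 14), (7, 15)]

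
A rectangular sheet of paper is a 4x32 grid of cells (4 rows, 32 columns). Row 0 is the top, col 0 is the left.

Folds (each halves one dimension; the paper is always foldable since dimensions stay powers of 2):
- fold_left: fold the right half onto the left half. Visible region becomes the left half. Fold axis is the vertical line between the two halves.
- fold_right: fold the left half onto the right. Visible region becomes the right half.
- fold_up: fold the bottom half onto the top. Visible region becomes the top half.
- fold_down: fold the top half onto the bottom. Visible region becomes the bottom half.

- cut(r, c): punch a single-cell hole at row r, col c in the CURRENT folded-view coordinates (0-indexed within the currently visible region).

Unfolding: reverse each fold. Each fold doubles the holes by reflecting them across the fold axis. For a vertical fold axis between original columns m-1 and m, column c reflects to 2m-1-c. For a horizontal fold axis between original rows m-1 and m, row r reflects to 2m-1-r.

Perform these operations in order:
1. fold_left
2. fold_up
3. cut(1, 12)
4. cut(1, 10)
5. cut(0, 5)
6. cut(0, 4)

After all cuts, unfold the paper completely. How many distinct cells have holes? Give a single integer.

Answer: 16

Derivation:
Op 1 fold_left: fold axis v@16; visible region now rows[0,4) x cols[0,16) = 4x16
Op 2 fold_up: fold axis h@2; visible region now rows[0,2) x cols[0,16) = 2x16
Op 3 cut(1, 12): punch at orig (1,12); cuts so far [(1, 12)]; region rows[0,2) x cols[0,16) = 2x16
Op 4 cut(1, 10): punch at orig (1,10); cuts so far [(1, 10), (1, 12)]; region rows[0,2) x cols[0,16) = 2x16
Op 5 cut(0, 5): punch at orig (0,5); cuts so far [(0, 5), (1, 10), (1, 12)]; region rows[0,2) x cols[0,16) = 2x16
Op 6 cut(0, 4): punch at orig (0,4); cuts so far [(0, 4), (0, 5), (1, 10), (1, 12)]; region rows[0,2) x cols[0,16) = 2x16
Unfold 1 (reflect across h@2): 8 holes -> [(0, 4), (0, 5), (1, 10), (1, 12), (2, 10), (2, 12), (3, 4), (3, 5)]
Unfold 2 (reflect across v@16): 16 holes -> [(0, 4), (0, 5), (0, 26), (0, 27), (1, 10), (1, 12), (1, 19), (1, 21), (2, 10), (2, 12), (2, 19), (2, 21), (3, 4), (3, 5), (3, 26), (3, 27)]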